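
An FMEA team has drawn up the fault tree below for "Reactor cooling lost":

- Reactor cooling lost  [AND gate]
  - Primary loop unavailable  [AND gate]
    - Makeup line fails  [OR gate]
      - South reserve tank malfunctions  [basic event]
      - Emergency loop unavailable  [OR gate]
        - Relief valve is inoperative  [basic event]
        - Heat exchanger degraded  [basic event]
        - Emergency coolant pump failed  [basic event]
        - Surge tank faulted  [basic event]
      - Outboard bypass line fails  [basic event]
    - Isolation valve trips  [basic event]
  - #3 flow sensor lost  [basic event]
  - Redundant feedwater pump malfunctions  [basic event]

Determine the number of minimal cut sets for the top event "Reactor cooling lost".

Emergency loop unavailable [OR]: union of children's cut sets → 4 cut set(s).
Makeup line fails [OR]: union of children's cut sets → 6 cut set(s).
Primary loop unavailable [AND]: one cut set from each child combined → 6 × 1 = 6 cut set(s).
Reactor cooling lost [AND]: one cut set from each child combined → 6 × 1 × 1 = 6 cut set(s).
Minimal cut sets: {#3 flow sensor lost, Isolation valve trips, Redundant feedwater pump malfunctions, South reserve tank malfunctions}; {#3 flow sensor lost, Isolation valve trips, Redundant feedwater pump malfunctions, Relief valve is inoperative}; {#3 flow sensor lost, Heat exchanger degraded, Isolation valve trips, Redundant feedwater pump malfunctions}; {#3 flow sensor lost, Emergency coolant pump failed, Isolation valve trips, Redundant feedwater pump malfunctions}; {#3 flow sensor lost, Isolation valve trips, Redundant feedwater pump malfunctions, Surge tank faulted}; {#3 flow sensor lost, Isolation valve trips, Outboard bypass line fails, Redundant feedwater pump malfunctions}.

6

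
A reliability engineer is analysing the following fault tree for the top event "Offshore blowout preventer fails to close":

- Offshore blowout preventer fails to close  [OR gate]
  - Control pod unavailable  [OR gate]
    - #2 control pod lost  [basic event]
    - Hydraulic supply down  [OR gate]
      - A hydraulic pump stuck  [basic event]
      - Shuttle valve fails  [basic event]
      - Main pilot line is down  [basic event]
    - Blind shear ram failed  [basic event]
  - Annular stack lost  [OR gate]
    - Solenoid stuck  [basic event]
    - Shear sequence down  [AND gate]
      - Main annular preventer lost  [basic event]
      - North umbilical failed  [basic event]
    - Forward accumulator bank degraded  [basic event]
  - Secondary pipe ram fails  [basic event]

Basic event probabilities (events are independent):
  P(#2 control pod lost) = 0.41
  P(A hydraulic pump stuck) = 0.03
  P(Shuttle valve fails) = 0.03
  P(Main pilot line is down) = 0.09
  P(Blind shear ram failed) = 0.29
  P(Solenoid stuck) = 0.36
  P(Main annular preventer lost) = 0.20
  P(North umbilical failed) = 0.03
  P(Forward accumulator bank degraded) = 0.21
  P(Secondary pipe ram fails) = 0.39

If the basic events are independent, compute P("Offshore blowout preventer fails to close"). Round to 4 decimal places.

0.8900

P(Hydraulic supply down) [OR] = 1 − (1−0.03) × (1−0.03) × (1−0.09) = 0.143781
P(Control pod unavailable) [OR] = 1 − (1−0.41) × (1−0.143781) × (1−0.29) = 0.641330
P(Shear sequence down) [AND] = 0.20 × 0.03 = 0.006000
P(Annular stack lost) [OR] = 1 − (1−0.36) × (1−0.006000) × (1−0.21) = 0.497434
P(Offshore blowout preventer fails to close) [OR] = 1 − (1−0.641330) × (1−0.497434) × (1−0.39) = 0.890044
Rounded to 4 decimal places: P(Offshore blowout preventer fails to close) ≈ 0.8900.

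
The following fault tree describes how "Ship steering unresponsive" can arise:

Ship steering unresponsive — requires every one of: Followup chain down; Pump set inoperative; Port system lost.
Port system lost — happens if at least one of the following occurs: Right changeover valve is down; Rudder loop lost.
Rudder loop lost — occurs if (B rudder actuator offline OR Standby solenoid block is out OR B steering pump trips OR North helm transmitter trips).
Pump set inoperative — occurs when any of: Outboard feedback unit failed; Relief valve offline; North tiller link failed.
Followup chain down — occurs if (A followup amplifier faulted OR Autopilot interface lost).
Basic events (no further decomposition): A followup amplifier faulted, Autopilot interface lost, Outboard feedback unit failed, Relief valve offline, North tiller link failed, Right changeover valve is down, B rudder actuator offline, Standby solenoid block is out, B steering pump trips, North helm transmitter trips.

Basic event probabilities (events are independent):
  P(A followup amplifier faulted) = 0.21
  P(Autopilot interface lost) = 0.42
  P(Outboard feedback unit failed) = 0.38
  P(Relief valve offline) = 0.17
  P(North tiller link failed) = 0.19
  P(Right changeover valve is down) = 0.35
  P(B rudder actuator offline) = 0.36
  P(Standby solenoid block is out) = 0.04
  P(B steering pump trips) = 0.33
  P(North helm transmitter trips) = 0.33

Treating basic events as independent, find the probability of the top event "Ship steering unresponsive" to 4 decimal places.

P(Followup chain down) [OR] = 1 − (1−0.21) × (1−0.42) = 0.541800
P(Pump set inoperative) [OR] = 1 − (1−0.38) × (1−0.17) × (1−0.19) = 0.583174
P(Rudder loop lost) [OR] = 1 − (1−0.36) × (1−0.04) × (1−0.33) × (1−0.33) = 0.724196
P(Port system lost) [OR] = 1 − (1−0.35) × (1−0.724196) = 0.820727
P(Ship steering unresponsive) [AND] = 0.541800 × 0.583174 × 0.820727 = 0.259320
Rounded to 4 decimal places: P(Ship steering unresponsive) ≈ 0.2593.

0.2593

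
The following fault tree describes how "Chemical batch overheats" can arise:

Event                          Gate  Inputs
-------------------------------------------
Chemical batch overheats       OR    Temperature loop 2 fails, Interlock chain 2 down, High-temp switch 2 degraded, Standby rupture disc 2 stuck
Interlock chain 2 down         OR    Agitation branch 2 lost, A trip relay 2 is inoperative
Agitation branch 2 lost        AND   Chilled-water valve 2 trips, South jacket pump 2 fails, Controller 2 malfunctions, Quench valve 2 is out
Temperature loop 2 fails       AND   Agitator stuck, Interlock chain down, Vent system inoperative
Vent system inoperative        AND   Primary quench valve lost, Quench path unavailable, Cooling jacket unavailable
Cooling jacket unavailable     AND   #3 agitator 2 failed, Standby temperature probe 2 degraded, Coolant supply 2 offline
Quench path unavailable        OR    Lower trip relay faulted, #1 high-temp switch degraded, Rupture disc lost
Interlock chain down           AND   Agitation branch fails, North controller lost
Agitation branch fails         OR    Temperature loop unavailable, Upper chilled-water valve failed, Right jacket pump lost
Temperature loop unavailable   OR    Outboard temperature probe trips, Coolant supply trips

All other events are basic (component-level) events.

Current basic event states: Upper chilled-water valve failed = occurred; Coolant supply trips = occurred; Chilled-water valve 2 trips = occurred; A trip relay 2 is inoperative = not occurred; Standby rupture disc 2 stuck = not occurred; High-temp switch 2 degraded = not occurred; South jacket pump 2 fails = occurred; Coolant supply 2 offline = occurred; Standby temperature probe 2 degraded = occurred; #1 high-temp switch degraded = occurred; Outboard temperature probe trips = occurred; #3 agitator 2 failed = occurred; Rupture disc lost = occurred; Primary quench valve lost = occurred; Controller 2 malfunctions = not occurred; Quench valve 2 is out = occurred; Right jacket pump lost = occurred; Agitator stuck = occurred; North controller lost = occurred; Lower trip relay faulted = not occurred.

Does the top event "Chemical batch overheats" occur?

Temperature loop unavailable [OR]: Outboard temperature probe trips=occurs, Coolant supply trips=occurs → at least one input occurs → occurs.
Agitation branch fails [OR]: Temperature loop unavailable=occurs, Upper chilled-water valve failed=occurs, Right jacket pump lost=occurs → at least one input occurs → occurs.
Interlock chain down [AND]: Agitation branch fails=occurs, North controller lost=occurs → all inputs occur → occurs.
Quench path unavailable [OR]: Lower trip relay faulted=not, #1 high-temp switch degraded=occurs, Rupture disc lost=occurs → at least one input occurs → occurs.
Cooling jacket unavailable [AND]: #3 agitator 2 failed=occurs, Standby temperature probe 2 degraded=occurs, Coolant supply 2 offline=occurs → all inputs occur → occurs.
Vent system inoperative [AND]: Primary quench valve lost=occurs, Quench path unavailable=occurs, Cooling jacket unavailable=occurs → all inputs occur → occurs.
Temperature loop 2 fails [AND]: Agitator stuck=occurs, Interlock chain down=occurs, Vent system inoperative=occurs → all inputs occur → occurs.
Agitation branch 2 lost [AND]: Chilled-water valve 2 trips=occurs, South jacket pump 2 fails=occurs, Controller 2 malfunctions=not, Quench valve 2 is out=occurs → not all inputs occur → does not occur.
Interlock chain 2 down [OR]: Agitation branch 2 lost=not, A trip relay 2 is inoperative=not → no input occurs → does not occur.
Chemical batch overheats [OR]: Temperature loop 2 fails=occurs, Interlock chain 2 down=not, High-temp switch 2 degraded=not, Standby rupture disc 2 stuck=not → at least one input occurs → occurs.

Yes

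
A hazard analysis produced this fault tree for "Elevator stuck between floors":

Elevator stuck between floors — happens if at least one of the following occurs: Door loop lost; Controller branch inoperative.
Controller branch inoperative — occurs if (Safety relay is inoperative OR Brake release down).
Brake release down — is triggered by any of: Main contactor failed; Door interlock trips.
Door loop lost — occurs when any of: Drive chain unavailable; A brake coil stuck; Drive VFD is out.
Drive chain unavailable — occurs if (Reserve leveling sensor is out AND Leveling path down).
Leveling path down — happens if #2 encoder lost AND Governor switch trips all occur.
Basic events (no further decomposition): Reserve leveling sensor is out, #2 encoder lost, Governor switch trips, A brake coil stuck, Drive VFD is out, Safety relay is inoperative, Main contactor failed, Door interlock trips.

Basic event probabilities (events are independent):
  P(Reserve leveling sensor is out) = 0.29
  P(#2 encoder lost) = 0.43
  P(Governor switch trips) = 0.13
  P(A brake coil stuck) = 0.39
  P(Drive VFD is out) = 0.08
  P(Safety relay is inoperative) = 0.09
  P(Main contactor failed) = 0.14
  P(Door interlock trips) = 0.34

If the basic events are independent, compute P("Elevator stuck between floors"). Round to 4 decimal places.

P(Leveling path down) [AND] = 0.43 × 0.13 = 0.055900
P(Drive chain unavailable) [AND] = 0.29 × 0.055900 = 0.016211
P(Door loop lost) [OR] = 1 − (1−0.016211) × (1−0.39) × (1−0.08) = 0.447898
P(Brake release down) [OR] = 1 − (1−0.14) × (1−0.34) = 0.432400
P(Controller branch inoperative) [OR] = 1 − (1−0.09) × (1−0.432400) = 0.483484
P(Elevator stuck between floors) [OR] = 1 − (1−0.447898) × (1−0.483484) = 0.714830
Rounded to 4 decimal places: P(Elevator stuck between floors) ≈ 0.7148.

0.7148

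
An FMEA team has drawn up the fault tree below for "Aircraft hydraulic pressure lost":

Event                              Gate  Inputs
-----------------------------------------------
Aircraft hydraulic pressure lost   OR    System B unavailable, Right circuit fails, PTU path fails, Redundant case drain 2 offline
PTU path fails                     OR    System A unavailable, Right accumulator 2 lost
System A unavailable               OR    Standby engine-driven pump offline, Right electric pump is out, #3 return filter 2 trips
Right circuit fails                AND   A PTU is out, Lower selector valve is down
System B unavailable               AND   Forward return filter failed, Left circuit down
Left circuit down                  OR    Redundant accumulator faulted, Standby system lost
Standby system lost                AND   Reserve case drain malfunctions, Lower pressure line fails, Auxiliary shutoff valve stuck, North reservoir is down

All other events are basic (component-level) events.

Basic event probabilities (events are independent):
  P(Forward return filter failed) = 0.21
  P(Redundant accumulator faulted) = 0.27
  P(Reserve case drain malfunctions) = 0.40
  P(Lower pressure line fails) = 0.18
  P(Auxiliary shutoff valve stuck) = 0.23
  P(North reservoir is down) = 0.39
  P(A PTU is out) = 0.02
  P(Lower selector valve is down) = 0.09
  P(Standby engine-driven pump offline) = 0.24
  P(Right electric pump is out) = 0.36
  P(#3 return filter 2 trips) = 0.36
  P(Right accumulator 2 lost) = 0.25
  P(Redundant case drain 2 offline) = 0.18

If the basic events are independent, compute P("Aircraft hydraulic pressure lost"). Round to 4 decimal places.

0.8199

P(Standby system lost) [AND] = 0.40 × 0.18 × 0.23 × 0.39 = 0.006458
P(Left circuit down) [OR] = 1 − (1−0.27) × (1−0.006458) = 0.274714
P(System B unavailable) [AND] = 0.21 × 0.274714 = 0.057690
P(Right circuit fails) [AND] = 0.02 × 0.09 = 0.001800
P(System A unavailable) [OR] = 1 − (1−0.24) × (1−0.36) × (1−0.36) = 0.688704
P(PTU path fails) [OR] = 1 − (1−0.688704) × (1−0.25) = 0.766528
P(Aircraft hydraulic pressure lost) [OR] = 1 − (1−0.057690) × (1−0.001800) × (1−0.766528) × (1−0.18) = 0.819922
Rounded to 4 decimal places: P(Aircraft hydraulic pressure lost) ≈ 0.8199.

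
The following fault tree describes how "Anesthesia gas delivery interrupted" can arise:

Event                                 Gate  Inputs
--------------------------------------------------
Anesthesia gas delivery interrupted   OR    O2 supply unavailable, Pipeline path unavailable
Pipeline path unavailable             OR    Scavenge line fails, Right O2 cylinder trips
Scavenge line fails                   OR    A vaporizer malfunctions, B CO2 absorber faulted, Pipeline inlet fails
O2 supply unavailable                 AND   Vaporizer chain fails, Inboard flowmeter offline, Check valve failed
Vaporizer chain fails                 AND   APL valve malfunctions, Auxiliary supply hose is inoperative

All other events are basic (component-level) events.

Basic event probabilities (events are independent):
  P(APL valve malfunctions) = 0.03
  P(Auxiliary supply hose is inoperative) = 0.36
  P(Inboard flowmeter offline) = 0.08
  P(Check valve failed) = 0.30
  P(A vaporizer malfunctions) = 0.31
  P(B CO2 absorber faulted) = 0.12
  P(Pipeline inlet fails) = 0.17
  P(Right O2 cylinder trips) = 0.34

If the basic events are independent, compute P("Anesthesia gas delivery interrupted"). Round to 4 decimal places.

P(Vaporizer chain fails) [AND] = 0.03 × 0.36 = 0.010800
P(O2 supply unavailable) [AND] = 0.010800 × 0.08 × 0.30 = 0.000259
P(Scavenge line fails) [OR] = 1 − (1−0.31) × (1−0.12) × (1−0.17) = 0.496024
P(Pipeline path unavailable) [OR] = 1 − (1−0.496024) × (1−0.34) = 0.667376
P(Anesthesia gas delivery interrupted) [OR] = 1 − (1−0.000259) × (1−0.667376) = 0.667462
Rounded to 4 decimal places: P(Anesthesia gas delivery interrupted) ≈ 0.6675.

0.6675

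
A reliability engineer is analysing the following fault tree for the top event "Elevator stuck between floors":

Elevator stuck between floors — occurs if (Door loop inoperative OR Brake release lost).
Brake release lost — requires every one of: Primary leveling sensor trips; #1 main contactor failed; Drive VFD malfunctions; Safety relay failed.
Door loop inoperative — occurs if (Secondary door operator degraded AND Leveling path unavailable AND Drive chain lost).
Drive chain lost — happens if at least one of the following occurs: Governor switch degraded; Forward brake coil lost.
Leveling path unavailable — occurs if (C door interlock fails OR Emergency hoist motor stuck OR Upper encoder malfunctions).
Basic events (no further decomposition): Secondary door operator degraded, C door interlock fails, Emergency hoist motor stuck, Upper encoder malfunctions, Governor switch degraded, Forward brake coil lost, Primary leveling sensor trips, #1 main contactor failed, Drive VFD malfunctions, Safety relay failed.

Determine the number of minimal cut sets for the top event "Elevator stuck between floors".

7

Leveling path unavailable [OR]: union of children's cut sets → 3 cut set(s).
Drive chain lost [OR]: union of children's cut sets → 2 cut set(s).
Door loop inoperative [AND]: one cut set from each child combined → 1 × 3 × 2 = 6 cut set(s).
Brake release lost [AND]: one cut set from each child combined → 1 × 1 × 1 × 1 = 1 cut set(s).
Elevator stuck between floors [OR]: union of children's cut sets → 7 cut set(s).
Minimal cut sets: {C door interlock fails, Governor switch degraded, Secondary door operator degraded}; {C door interlock fails, Forward brake coil lost, Secondary door operator degraded}; {Emergency hoist motor stuck, Governor switch degraded, Secondary door operator degraded}; {Emergency hoist motor stuck, Forward brake coil lost, Secondary door operator degraded}; {Governor switch degraded, Secondary door operator degraded, Upper encoder malfunctions}; {Forward brake coil lost, Secondary door operator degraded, Upper encoder malfunctions}; {#1 main contactor failed, Drive VFD malfunctions, Primary leveling sensor trips, Safety relay failed}.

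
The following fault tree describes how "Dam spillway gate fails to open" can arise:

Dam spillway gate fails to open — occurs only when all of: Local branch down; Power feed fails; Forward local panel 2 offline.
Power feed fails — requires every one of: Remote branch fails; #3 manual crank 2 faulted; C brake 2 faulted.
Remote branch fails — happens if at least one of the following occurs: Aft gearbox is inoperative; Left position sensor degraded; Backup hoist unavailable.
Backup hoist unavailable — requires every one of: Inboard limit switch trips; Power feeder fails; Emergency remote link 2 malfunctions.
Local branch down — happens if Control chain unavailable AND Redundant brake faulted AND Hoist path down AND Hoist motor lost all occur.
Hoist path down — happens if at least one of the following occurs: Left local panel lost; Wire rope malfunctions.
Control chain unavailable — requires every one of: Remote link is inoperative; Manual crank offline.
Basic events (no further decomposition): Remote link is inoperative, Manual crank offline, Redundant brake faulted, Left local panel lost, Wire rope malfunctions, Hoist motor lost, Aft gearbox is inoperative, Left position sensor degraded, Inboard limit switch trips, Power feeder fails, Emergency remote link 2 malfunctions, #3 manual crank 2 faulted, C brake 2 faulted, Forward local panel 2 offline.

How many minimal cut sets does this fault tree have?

Control chain unavailable [AND]: one cut set from each child combined → 1 × 1 = 1 cut set(s).
Hoist path down [OR]: union of children's cut sets → 2 cut set(s).
Local branch down [AND]: one cut set from each child combined → 1 × 1 × 2 × 1 = 2 cut set(s).
Backup hoist unavailable [AND]: one cut set from each child combined → 1 × 1 × 1 = 1 cut set(s).
Remote branch fails [OR]: union of children's cut sets → 3 cut set(s).
Power feed fails [AND]: one cut set from each child combined → 3 × 1 × 1 = 3 cut set(s).
Dam spillway gate fails to open [AND]: one cut set from each child combined → 2 × 3 × 1 = 6 cut set(s).
Minimal cut sets: {#3 manual crank 2 faulted, Aft gearbox is inoperative, C brake 2 faulted, Forward local panel 2 offline, Hoist motor lost, Left local panel lost, Manual crank offline, Redundant brake faulted, Remote link is inoperative}; {#3 manual crank 2 faulted, C brake 2 faulted, Forward local panel 2 offline, Hoist motor lost, Left local panel lost, Left position sensor degraded, Manual crank offline, Redundant brake faulted, Remote link is inoperative}; {#3 manual crank 2 faulted, C brake 2 faulted, Emergency remote link 2 malfunctions, Forward local panel 2 offline, Hoist motor lost, Inboard limit switch trips, Left local panel lost, Manual crank offline, Power feeder fails, Redundant brake faulted, Remote link is inoperative}; {#3 manual crank 2 faulted, Aft gearbox is inoperative, C brake 2 faulted, Forward local panel 2 offline, Hoist motor lost, Manual crank offline, Redundant brake faulted, Remote link is inoperative, Wire rope malfunctions}; {#3 manual crank 2 faulted, C brake 2 faulted, Forward local panel 2 offline, Hoist motor lost, Left position sensor degraded, Manual crank offline, Redundant brake faulted, Remote link is inoperative, Wire rope malfunctions}; {#3 manual crank 2 faulted, C brake 2 faulted, Emergency remote link 2 malfunctions, Forward local panel 2 offline, Hoist motor lost, Inboard limit switch trips, Manual crank offline, Power feeder fails, Redundant brake faulted, Remote link is inoperative, Wire rope malfunctions}.

6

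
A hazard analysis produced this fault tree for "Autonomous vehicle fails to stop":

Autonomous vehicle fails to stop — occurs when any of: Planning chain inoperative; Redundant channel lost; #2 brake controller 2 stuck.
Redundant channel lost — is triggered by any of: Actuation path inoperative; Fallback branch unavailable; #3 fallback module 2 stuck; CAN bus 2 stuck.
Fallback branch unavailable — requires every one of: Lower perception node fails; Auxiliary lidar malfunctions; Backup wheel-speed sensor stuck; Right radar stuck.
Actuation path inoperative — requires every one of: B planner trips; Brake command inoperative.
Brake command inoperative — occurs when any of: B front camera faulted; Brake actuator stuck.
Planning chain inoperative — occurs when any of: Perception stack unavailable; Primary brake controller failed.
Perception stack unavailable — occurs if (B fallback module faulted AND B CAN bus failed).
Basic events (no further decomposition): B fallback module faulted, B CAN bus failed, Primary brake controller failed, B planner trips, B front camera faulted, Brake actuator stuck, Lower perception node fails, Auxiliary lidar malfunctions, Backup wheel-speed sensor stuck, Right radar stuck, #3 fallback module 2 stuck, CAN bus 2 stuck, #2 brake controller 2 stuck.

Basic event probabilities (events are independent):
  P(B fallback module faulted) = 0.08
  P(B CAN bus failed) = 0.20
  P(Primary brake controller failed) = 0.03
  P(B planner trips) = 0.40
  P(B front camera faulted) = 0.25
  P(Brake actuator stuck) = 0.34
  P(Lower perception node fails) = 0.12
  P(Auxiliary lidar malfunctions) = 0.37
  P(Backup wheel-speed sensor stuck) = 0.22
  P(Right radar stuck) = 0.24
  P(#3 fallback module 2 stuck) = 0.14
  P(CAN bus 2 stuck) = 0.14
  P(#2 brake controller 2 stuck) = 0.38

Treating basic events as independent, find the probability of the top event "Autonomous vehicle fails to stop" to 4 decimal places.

P(Perception stack unavailable) [AND] = 0.08 × 0.20 = 0.016000
P(Planning chain inoperative) [OR] = 1 − (1−0.016000) × (1−0.03) = 0.045520
P(Brake command inoperative) [OR] = 1 − (1−0.25) × (1−0.34) = 0.505000
P(Actuation path inoperative) [AND] = 0.40 × 0.505000 = 0.202000
P(Fallback branch unavailable) [AND] = 0.12 × 0.37 × 0.22 × 0.24 = 0.002344
P(Redundant channel lost) [OR] = 1 − (1−0.202000) × (1−0.002344) × (1−0.14) × (1−0.14) = 0.411183
P(Autonomous vehicle fails to stop) [OR] = 1 − (1−0.045520) × (1−0.411183) × (1−0.38) = 0.651551
Rounded to 4 decimal places: P(Autonomous vehicle fails to stop) ≈ 0.6516.

0.6516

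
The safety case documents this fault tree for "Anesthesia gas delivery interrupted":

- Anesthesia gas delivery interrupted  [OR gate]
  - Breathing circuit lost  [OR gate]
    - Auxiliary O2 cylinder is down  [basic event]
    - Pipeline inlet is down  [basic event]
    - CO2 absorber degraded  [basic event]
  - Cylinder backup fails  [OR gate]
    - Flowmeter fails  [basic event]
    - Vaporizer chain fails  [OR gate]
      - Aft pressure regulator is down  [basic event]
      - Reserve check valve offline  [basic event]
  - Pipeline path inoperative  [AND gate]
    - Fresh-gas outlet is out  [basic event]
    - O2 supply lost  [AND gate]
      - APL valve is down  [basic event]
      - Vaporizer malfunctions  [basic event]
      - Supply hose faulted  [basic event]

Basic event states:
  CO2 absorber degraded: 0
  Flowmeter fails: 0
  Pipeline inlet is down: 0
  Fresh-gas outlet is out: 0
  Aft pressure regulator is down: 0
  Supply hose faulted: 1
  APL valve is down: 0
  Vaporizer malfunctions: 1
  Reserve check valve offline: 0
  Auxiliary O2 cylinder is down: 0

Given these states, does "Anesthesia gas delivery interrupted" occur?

No

Breathing circuit lost [OR]: Auxiliary O2 cylinder is down=not, Pipeline inlet is down=not, CO2 absorber degraded=not → no input occurs → does not occur.
Vaporizer chain fails [OR]: Aft pressure regulator is down=not, Reserve check valve offline=not → no input occurs → does not occur.
Cylinder backup fails [OR]: Flowmeter fails=not, Vaporizer chain fails=not → no input occurs → does not occur.
O2 supply lost [AND]: APL valve is down=not, Vaporizer malfunctions=occurs, Supply hose faulted=occurs → not all inputs occur → does not occur.
Pipeline path inoperative [AND]: Fresh-gas outlet is out=not, O2 supply lost=not → not all inputs occur → does not occur.
Anesthesia gas delivery interrupted [OR]: Breathing circuit lost=not, Cylinder backup fails=not, Pipeline path inoperative=not → no input occurs → does not occur.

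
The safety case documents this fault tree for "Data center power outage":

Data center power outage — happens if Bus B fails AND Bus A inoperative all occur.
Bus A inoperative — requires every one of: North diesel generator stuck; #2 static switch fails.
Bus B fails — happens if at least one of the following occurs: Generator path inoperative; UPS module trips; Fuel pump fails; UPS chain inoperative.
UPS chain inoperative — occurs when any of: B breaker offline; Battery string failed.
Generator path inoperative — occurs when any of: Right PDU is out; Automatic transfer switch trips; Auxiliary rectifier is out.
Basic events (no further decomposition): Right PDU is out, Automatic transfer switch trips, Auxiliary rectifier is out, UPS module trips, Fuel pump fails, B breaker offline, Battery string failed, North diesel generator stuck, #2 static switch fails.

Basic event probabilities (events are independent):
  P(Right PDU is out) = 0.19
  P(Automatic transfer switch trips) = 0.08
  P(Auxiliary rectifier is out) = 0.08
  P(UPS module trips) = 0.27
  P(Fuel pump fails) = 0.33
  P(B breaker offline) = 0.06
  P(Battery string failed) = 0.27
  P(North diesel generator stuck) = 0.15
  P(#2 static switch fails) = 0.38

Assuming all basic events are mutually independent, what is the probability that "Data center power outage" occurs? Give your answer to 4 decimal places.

P(Generator path inoperative) [OR] = 1 − (1−0.19) × (1−0.08) × (1−0.08) = 0.314416
P(UPS chain inoperative) [OR] = 1 − (1−0.06) × (1−0.27) = 0.313800
P(Bus B fails) [OR] = 1 − (1−0.314416) × (1−0.27) × (1−0.33) × (1−0.313800) = 0.769904
P(Bus A inoperative) [AND] = 0.15 × 0.38 = 0.057000
P(Data center power outage) [AND] = 0.769904 × 0.057000 = 0.043885
Rounded to 4 decimal places: P(Data center power outage) ≈ 0.0439.

0.0439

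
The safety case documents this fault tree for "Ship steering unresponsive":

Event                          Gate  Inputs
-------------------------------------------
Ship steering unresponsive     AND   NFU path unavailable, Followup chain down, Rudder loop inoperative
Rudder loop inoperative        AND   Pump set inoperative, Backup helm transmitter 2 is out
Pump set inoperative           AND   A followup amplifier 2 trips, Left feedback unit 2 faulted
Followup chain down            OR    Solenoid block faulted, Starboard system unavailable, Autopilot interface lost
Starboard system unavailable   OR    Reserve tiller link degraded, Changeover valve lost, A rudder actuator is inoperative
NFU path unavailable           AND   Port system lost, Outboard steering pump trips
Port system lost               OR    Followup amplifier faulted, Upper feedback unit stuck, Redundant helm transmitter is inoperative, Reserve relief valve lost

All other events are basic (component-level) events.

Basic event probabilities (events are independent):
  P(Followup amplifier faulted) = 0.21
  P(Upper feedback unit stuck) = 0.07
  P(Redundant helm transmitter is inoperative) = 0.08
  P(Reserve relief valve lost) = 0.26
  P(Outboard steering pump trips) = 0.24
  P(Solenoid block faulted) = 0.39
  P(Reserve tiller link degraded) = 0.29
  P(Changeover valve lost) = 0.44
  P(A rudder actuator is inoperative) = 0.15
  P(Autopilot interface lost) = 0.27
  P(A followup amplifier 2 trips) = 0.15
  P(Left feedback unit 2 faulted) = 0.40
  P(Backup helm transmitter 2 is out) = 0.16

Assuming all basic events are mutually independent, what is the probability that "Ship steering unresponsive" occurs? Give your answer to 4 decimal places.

P(Port system lost) [OR] = 1 − (1−0.21) × (1−0.07) × (1−0.08) × (1−0.26) = 0.499816
P(NFU path unavailable) [AND] = 0.499816 × 0.24 = 0.119956
P(Starboard system unavailable) [OR] = 1 − (1−0.29) × (1−0.44) × (1−0.15) = 0.662040
P(Followup chain down) [OR] = 1 − (1−0.39) × (1−0.662040) × (1−0.27) = 0.849506
P(Pump set inoperative) [AND] = 0.15 × 0.40 = 0.060000
P(Rudder loop inoperative) [AND] = 0.060000 × 0.16 = 0.009600
P(Ship steering unresponsive) [AND] = 0.119956 × 0.849506 × 0.009600 = 0.000978
Rounded to 4 decimal places: P(Ship steering unresponsive) ≈ 0.0010.

0.0010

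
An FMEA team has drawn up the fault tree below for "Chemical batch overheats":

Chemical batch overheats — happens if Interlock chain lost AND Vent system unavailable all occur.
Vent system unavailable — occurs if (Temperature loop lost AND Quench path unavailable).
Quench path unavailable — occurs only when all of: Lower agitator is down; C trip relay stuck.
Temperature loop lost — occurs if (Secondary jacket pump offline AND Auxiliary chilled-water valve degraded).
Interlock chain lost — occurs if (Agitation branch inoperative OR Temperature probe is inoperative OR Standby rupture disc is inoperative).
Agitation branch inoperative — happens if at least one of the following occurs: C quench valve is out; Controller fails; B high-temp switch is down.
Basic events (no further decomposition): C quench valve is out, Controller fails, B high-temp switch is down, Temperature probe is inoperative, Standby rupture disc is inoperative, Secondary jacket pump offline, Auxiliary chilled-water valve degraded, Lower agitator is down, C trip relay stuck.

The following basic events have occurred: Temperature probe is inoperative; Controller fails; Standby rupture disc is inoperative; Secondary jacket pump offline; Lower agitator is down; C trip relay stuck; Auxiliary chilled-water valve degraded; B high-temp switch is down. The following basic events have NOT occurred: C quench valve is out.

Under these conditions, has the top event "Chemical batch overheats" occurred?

Yes

Agitation branch inoperative [OR]: C quench valve is out=not, Controller fails=occurs, B high-temp switch is down=occurs → at least one input occurs → occurs.
Interlock chain lost [OR]: Agitation branch inoperative=occurs, Temperature probe is inoperative=occurs, Standby rupture disc is inoperative=occurs → at least one input occurs → occurs.
Temperature loop lost [AND]: Secondary jacket pump offline=occurs, Auxiliary chilled-water valve degraded=occurs → all inputs occur → occurs.
Quench path unavailable [AND]: Lower agitator is down=occurs, C trip relay stuck=occurs → all inputs occur → occurs.
Vent system unavailable [AND]: Temperature loop lost=occurs, Quench path unavailable=occurs → all inputs occur → occurs.
Chemical batch overheats [AND]: Interlock chain lost=occurs, Vent system unavailable=occurs → all inputs occur → occurs.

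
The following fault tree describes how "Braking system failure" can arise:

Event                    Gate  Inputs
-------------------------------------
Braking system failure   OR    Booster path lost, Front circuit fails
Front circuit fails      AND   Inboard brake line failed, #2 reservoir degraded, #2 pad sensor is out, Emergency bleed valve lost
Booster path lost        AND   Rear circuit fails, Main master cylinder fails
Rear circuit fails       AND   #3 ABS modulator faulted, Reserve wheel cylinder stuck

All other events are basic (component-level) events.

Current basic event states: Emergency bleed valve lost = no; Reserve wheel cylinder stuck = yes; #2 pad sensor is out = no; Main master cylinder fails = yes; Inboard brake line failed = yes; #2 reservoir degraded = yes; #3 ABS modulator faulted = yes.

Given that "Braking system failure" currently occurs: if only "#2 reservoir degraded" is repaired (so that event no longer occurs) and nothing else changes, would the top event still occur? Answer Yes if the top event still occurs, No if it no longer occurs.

Counterfactual: set "#2 reservoir degraded" to not occurred.
Rear circuit fails [AND]: #3 ABS modulator faulted=occurs, Reserve wheel cylinder stuck=occurs → all inputs occur → occurs.
Booster path lost [AND]: Rear circuit fails=occurs, Main master cylinder fails=occurs → all inputs occur → occurs.
Front circuit fails [AND]: Inboard brake line failed=occurs, #2 reservoir degraded=not, #2 pad sensor is out=not, Emergency bleed valve lost=not → not all inputs occur → does not occur.
Braking system failure [OR]: Booster path lost=occurs, Front circuit fails=not → at least one input occurs → occurs.

Yes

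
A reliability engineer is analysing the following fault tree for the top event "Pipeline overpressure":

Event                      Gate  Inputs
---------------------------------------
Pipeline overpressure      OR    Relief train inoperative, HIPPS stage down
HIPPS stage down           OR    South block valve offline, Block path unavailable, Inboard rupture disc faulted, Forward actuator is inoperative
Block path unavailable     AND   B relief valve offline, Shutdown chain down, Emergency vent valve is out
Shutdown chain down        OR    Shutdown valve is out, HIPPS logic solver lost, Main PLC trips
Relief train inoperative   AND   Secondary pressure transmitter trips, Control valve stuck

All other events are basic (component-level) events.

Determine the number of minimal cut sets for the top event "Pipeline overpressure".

7

Relief train inoperative [AND]: one cut set from each child combined → 1 × 1 = 1 cut set(s).
Shutdown chain down [OR]: union of children's cut sets → 3 cut set(s).
Block path unavailable [AND]: one cut set from each child combined → 1 × 3 × 1 = 3 cut set(s).
HIPPS stage down [OR]: union of children's cut sets → 6 cut set(s).
Pipeline overpressure [OR]: union of children's cut sets → 7 cut set(s).
Minimal cut sets: {Control valve stuck, Secondary pressure transmitter trips}; {South block valve offline}; {B relief valve offline, Emergency vent valve is out, Shutdown valve is out}; {B relief valve offline, Emergency vent valve is out, HIPPS logic solver lost}; {B relief valve offline, Emergency vent valve is out, Main PLC trips}; {Inboard rupture disc faulted}; {Forward actuator is inoperative}.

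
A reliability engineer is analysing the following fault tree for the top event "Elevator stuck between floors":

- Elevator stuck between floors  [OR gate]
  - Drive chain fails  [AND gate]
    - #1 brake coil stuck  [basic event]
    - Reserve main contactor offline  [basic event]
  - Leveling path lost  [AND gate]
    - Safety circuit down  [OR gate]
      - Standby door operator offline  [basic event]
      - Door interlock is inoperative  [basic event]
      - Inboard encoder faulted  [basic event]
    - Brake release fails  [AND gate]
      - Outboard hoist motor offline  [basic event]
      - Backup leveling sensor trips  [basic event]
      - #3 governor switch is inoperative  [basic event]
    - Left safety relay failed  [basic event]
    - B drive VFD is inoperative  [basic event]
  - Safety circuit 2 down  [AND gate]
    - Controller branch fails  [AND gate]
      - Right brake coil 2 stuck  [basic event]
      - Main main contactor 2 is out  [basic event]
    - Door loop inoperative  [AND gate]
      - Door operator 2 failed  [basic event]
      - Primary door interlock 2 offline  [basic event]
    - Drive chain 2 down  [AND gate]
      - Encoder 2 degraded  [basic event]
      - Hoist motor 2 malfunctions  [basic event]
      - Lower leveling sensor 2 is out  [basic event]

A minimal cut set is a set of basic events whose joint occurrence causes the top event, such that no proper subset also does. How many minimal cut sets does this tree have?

Drive chain fails [AND]: one cut set from each child combined → 1 × 1 = 1 cut set(s).
Safety circuit down [OR]: union of children's cut sets → 3 cut set(s).
Brake release fails [AND]: one cut set from each child combined → 1 × 1 × 1 = 1 cut set(s).
Leveling path lost [AND]: one cut set from each child combined → 3 × 1 × 1 × 1 = 3 cut set(s).
Controller branch fails [AND]: one cut set from each child combined → 1 × 1 = 1 cut set(s).
Door loop inoperative [AND]: one cut set from each child combined → 1 × 1 = 1 cut set(s).
Drive chain 2 down [AND]: one cut set from each child combined → 1 × 1 × 1 = 1 cut set(s).
Safety circuit 2 down [AND]: one cut set from each child combined → 1 × 1 × 1 = 1 cut set(s).
Elevator stuck between floors [OR]: union of children's cut sets → 5 cut set(s).
Minimal cut sets: {#1 brake coil stuck, Reserve main contactor offline}; {#3 governor switch is inoperative, B drive VFD is inoperative, Backup leveling sensor trips, Left safety relay failed, Outboard hoist motor offline, Standby door operator offline}; {#3 governor switch is inoperative, B drive VFD is inoperative, Backup leveling sensor trips, Door interlock is inoperative, Left safety relay failed, Outboard hoist motor offline}; {#3 governor switch is inoperative, B drive VFD is inoperative, Backup leveling sensor trips, Inboard encoder faulted, Left safety relay failed, Outboard hoist motor offline}; {Door operator 2 failed, Encoder 2 degraded, Hoist motor 2 malfunctions, Lower leveling sensor 2 is out, Main main contactor 2 is out, Primary door interlock 2 offline, Right brake coil 2 stuck}.

5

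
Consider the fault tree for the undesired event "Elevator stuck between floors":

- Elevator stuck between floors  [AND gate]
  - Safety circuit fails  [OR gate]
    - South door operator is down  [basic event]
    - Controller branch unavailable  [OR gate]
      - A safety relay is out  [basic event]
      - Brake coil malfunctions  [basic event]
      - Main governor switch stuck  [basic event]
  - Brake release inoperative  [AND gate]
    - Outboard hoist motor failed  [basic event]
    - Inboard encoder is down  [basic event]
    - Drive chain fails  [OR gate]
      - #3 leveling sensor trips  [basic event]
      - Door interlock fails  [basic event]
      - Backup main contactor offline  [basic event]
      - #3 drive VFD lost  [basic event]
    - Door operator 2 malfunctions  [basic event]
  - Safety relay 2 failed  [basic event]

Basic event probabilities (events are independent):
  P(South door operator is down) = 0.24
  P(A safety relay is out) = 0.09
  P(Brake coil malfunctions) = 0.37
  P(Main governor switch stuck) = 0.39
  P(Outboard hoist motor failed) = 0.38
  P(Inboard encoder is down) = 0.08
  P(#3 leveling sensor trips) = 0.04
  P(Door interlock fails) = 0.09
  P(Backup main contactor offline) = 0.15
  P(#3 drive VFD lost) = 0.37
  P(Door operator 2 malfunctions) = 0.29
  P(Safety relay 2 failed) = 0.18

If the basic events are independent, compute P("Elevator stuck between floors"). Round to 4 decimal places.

P(Controller branch unavailable) [OR] = 1 − (1−0.09) × (1−0.37) × (1−0.39) = 0.650287
P(Safety circuit fails) [OR] = 1 − (1−0.24) × (1−0.650287) = 0.734218
P(Drive chain fails) [OR] = 1 − (1−0.04) × (1−0.09) × (1−0.15) × (1−0.37) = 0.532187
P(Brake release inoperative) [AND] = 0.38 × 0.08 × 0.532187 × 0.29 = 0.004692
P(Elevator stuck between floors) [AND] = 0.734218 × 0.004692 × 0.18 = 0.000620
Rounded to 4 decimal places: P(Elevator stuck between floors) ≈ 0.0006.

0.0006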